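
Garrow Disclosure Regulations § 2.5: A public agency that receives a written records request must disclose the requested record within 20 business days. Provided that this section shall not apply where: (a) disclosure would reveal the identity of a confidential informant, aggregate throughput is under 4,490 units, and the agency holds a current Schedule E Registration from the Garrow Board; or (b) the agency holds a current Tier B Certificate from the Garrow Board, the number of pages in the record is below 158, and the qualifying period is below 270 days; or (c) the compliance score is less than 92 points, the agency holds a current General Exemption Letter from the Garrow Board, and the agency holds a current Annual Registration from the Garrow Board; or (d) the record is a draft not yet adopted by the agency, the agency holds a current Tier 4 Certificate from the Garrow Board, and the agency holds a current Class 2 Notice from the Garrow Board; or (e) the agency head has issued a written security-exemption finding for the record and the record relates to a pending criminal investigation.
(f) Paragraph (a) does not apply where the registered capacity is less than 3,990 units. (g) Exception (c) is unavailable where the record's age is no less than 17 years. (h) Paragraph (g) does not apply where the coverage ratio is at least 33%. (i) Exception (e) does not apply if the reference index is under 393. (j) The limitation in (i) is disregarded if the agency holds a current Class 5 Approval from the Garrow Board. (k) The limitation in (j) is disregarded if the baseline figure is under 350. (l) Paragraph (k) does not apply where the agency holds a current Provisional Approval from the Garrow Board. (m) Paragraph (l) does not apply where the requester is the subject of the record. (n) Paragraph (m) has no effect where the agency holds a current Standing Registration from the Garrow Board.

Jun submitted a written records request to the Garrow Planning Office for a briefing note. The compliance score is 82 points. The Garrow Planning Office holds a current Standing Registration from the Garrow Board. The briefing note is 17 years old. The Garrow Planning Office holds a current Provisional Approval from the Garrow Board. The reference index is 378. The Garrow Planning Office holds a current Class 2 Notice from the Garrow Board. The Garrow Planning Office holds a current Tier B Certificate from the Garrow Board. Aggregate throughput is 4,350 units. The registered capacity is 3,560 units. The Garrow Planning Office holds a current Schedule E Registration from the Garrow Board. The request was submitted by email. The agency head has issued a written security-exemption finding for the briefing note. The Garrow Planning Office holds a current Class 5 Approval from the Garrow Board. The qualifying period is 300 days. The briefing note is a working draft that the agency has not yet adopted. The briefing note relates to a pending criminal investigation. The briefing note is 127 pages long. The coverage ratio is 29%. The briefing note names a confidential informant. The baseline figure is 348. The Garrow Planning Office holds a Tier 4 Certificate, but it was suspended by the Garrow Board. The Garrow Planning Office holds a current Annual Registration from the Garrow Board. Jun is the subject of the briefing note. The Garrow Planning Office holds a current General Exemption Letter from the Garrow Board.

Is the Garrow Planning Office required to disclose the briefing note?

All of (a)'s requirements are met (the briefing note names a confidential informant; aggregate throughput is 4,350 units, under the 4,490 units limit; a current Schedule E Registration is held). But applying paragraph (f): (f) operates — the registered capacity is 3,560 units, less than the 3,990 units limit. (a) is therefore removed.
Exception (b) fails — the qualifying period is 300 days, not below 270 days.
Exception (c): the compliance score is 82 points, less than the 92 points limit; a current General Exemption Letter is held; a current Annual Registration is held — every condition holds. But applying paragraphs (g)–(h): (g) operates against (c): the record's age is 17 years, meeting the 17 years threshold. (h), which would lift (g), is inapplicable — the coverage ratio is 29%, short of 33%. (c) is therefore removed.
Exception (d) does not apply: the Tier 4 Certificate is not current.
All of (e)'s requirements are met (a written security-exemption finding has been issued; the briefing note relates to a pending investigation). Under paragraphs (i)–(n): (i) is triggered (the reference index is 378, under the 393 limit), but is displaced by (j): (j) operates — a current Class 5 Approval is held. (k) would limit (j) — the baseline figure is 348, under the 350 limit — but (l) sets (k) aside: (l) operates against (k): a current Provisional Approval is held. (m) is triggered (Jun is the subject of the briefing note), but is set aside by (n): (n) operates — a current Standing Registration is held. So (e) applies.

No — exception (e) applies; the Garrow Planning Office is not required to disclose the briefing note.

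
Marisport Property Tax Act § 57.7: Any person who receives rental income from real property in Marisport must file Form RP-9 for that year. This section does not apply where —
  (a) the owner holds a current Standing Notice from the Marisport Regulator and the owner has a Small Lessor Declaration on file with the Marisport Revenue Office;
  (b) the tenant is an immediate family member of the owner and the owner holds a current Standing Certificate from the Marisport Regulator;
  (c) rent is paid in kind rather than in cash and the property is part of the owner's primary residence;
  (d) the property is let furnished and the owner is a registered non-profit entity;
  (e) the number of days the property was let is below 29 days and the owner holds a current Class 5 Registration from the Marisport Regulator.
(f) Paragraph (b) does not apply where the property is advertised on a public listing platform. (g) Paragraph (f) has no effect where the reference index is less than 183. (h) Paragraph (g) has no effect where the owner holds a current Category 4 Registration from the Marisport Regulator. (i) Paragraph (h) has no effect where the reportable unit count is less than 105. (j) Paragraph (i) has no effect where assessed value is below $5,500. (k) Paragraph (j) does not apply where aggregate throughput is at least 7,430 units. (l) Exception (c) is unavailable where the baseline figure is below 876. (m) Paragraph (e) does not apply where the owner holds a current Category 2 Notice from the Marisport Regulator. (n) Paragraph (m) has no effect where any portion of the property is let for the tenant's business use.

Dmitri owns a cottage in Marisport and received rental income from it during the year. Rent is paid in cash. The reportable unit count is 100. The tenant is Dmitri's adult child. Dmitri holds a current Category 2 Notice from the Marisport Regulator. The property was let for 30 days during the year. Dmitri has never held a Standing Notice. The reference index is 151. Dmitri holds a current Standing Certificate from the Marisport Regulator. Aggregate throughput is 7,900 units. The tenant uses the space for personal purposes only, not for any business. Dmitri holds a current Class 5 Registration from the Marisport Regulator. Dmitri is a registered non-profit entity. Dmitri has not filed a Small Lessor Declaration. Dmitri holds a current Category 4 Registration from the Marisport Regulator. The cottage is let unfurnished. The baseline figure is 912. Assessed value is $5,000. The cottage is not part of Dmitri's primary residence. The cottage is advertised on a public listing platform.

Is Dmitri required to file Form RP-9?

Exception (a) does not apply: the Standing Notice is not current.
Exception (b) is satisfied on its face — the tenant is an immediate family member; a current Standing Certificate is held. As to paragraphs (f)–(k): (f) applies (the property is publicly advertised), but is itself disapplied by (g): (g) operates against (f): the reference index is 151, less than the 183 limit. (h) is triggered (a current Category 4 Registration is held), but is overridden by (i): (i) is engaged — the reportable unit count is 100, less than the 105 limit. (j) applies (assessed value is $5,000, below the $5,500 limit), but yields to (k): (k) is engaged — aggregate throughput is 7,900 units, meeting the 7,430 units threshold. Exception (b) stands.
Exception (c) fails — rent is paid in cash.
Exception (d) does not apply: the property is let unfurnished.
Exception (e) does not apply: the number of days the property was let is 30 days, not below 29 days.

No — exception (b) applies; Dmitri is not required to file Form RP-9.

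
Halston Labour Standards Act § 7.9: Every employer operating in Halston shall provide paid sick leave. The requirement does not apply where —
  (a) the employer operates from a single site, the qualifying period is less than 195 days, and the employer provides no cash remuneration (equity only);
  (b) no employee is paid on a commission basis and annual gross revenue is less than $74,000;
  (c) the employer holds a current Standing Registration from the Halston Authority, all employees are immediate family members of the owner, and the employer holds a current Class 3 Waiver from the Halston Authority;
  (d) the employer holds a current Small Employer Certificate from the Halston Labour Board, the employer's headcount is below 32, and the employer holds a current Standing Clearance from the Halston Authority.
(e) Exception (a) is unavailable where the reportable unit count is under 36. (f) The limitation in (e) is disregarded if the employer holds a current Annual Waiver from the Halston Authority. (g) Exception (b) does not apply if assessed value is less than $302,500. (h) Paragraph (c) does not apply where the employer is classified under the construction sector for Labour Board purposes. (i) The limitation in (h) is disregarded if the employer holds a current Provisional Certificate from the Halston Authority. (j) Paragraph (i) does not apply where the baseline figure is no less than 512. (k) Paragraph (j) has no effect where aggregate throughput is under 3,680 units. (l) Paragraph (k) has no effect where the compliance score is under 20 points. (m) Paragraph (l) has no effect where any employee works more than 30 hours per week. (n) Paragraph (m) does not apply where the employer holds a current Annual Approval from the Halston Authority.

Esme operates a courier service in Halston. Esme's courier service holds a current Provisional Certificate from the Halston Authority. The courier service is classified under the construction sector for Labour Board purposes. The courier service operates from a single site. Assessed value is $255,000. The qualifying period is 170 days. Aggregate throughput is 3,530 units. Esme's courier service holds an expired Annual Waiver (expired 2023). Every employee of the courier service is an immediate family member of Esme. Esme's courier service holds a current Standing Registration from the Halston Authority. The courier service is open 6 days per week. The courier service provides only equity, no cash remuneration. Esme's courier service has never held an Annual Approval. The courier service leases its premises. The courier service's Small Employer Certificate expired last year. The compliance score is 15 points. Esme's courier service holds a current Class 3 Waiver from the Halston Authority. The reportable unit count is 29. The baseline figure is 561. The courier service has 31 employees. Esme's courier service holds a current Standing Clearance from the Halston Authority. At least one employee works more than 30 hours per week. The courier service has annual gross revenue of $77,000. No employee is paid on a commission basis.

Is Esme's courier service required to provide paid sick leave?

No — exception (c) applies; Esme's courier service is not required to provide paid sick leave.

Exception (a) is satisfied on its face — the employer operates from a single site; the qualifying period is 170 days, less than the 195 days limit; remuneration is equity-only. But: (e) is engaged — the reportable unit count is 29, under the 36 limit. (f), which would lift (e), does not operate here — no current Annual Waiver is held. So (a) is unavailable.
Exception (b) requires that annual gross revenue is less than $74,000; but annual gross revenue is $77,000, not less than $74,000, so (b) is unavailable.
Exception (c)'s conditions are all satisfied: a current Standing Registration is held; every employee is an immediate family member; a current Class 3 Waiver is held. Applying paragraphs (h)–(n): (h) would limit (c) — the courier service is classified under the construction sector — but (i) sets (h) aside: (i) operates against (h): a current Provisional Certificate is held. (j) operates (the baseline figure is 561, meeting the 512 threshold), but yields to (k): (k) operates against (j): aggregate throughput is 3,530 units, under the 3,680 units limit. (l) would limit (k) — the compliance score is 15 points, under the 20 points limit — but (m) sets (l) aside: (m) applies — at least one employee exceeds 30 hours/week. (n) is not engaged (there is no Annual Approval in force), so (m) stands. (c) remains available.
Exception (d) requires that the employer holds a current Small Employer Certificate from the Halston Labour Board; but the Small Employer Certificate has expired, so (d) is unavailable.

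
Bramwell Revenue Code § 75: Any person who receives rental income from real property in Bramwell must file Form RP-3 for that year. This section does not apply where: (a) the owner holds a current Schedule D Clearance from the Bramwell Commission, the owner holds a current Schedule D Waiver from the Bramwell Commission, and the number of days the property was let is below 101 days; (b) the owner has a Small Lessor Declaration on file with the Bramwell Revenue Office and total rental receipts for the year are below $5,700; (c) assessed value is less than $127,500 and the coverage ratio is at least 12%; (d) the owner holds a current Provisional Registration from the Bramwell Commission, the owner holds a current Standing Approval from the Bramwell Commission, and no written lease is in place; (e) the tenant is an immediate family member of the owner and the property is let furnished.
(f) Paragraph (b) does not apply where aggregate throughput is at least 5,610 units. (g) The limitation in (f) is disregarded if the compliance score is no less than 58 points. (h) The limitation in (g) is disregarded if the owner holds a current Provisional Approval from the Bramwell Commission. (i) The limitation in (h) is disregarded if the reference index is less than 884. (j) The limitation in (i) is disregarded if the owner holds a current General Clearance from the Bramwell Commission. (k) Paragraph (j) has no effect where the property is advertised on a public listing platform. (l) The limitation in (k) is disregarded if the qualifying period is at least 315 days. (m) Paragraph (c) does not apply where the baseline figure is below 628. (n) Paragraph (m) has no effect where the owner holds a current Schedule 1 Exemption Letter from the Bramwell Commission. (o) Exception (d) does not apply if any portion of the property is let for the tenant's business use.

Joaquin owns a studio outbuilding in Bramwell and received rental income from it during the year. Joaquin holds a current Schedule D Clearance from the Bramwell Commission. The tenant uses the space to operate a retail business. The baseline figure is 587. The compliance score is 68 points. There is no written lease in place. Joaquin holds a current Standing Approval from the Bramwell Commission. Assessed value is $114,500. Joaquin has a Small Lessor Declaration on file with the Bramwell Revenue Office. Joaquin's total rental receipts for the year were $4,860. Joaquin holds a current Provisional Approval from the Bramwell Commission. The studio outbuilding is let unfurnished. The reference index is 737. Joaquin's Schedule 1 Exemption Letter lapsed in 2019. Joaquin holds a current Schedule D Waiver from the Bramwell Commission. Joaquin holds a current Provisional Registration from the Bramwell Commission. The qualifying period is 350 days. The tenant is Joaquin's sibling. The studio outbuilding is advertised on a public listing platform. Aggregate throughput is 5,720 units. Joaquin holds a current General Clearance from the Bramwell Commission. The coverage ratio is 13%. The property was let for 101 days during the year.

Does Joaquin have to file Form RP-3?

Exception (a) fails — the number of days the property was let is 101 days, not below 101 days.
Exception (b) is satisfied on its face — a Small Lessor Declaration is on file; total rental receipts for the year are $4,860, below the $5,700 limit. Turning to paragraphs (f)–(l): (f) operates against (b): aggregate throughput is 5,720 units, meeting the 5,610 units threshold. (g) would limit (f) — the compliance score is 68 points, meeting the 58 points threshold — but (h) sets (g) aside: (h) operates against (g): a current Provisional Approval is held. (i) applies (the reference index is 737, less than the 884 limit), but is set aside by (j): (j) operates — a current General Clearance is held. (k) would limit (j) — the property is publicly advertised — but (l) sets (k) aside: (l) operates against (k): the qualifying period is 350 days, meeting the 315 days threshold. (b) is therefore removed.
All of (c)'s requirements are met (assessed value is $114,500, less than the $127,500 limit; the coverage ratio is 13%, meeting the 12% threshold). Turning to paragraphs (m)–(n): (m) is triggered — the baseline figure is 587, below the 628 limit. (n) is inapplicable (no current Schedule 1 Exemption Letter is held), so (m) stands. Exception (c) does not apply.
Exception (d)'s conditions are all satisfied: a current Provisional Registration is held; a current Standing Approval is held; there is no written lease. But applying paragraph (o): (o) is engaged — the space is let for business use. So (d) is unavailable.
Exception (e) does not apply: the property is let unfurnished.
No exception applies. The general rule governs.

Yes — Joaquin must file Form RP-3.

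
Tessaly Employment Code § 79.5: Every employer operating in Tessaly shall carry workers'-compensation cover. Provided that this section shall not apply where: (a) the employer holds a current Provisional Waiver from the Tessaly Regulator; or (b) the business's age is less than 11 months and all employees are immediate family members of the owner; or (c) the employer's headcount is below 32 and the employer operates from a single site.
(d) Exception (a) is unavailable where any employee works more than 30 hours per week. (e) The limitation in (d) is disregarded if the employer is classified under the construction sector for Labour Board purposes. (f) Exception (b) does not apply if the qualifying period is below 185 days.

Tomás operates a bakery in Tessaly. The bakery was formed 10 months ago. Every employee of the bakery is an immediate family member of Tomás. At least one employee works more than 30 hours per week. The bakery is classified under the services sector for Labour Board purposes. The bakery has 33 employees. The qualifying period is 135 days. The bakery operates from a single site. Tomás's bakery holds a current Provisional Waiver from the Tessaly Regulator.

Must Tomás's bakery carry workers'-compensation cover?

Exception (a) is satisfied on its face — a current Provisional Waiver is held. But: (d) is engaged — at least one employee exceeds 30 hours/week. (e), which would lift (d), does not operate here — the bakery is classified under the services sector. Exception (a) does not apply.
Exception (b)'s conditions are all satisfied: the business's age is 10 months, less than the 11 months limit; every employee is an immediate family member. But: (f) operates against (b): the qualifying period is 135 days, below the 185 days limit. Exception (b) does not apply.
Exception (c) fails — the employer's headcount is 33, not below 32.
Every exception is unavailable, so the rule governs.

Yes — Tomás's bakery must carry workers'-compensation cover.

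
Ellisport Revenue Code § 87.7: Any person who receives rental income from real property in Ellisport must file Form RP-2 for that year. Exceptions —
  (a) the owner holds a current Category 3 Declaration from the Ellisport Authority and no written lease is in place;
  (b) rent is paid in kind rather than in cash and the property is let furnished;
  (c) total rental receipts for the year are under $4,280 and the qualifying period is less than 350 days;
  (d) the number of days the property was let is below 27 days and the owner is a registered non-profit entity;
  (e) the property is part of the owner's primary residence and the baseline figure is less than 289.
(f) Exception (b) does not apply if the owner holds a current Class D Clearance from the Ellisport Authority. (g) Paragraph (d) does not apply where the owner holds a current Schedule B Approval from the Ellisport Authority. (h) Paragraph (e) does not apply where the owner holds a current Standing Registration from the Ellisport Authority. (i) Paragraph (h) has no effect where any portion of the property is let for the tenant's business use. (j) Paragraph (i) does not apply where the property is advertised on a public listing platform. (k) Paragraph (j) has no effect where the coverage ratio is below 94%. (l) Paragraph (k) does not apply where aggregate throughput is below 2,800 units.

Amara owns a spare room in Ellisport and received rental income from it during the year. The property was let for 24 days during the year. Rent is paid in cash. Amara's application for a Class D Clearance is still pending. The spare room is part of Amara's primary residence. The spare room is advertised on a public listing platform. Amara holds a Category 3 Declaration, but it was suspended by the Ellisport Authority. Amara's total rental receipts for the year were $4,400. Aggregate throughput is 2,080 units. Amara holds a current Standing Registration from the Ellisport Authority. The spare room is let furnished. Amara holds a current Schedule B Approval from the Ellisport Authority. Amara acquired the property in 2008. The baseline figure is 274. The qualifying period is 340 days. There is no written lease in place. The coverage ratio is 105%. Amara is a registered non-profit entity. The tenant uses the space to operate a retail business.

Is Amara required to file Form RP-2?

Exception (a) does not apply: no current Category 3 Declaration is held.
Exception (b) fails — rent is paid in cash.
Exception (c) requires that total rental receipts for the year are under $4,280; but total rental receipts for the year are $4,400, not under $4,280, so (c) is unavailable.
Exception (d): the number of days the property was let is 24 days, below the 27 days limit; Amara is a registered non-profit — every condition holds. However, paragraph (g) must be considered: (g) operates against (d): a current Schedule B Approval is held. (d) is therefore removed.
Exception (e)'s conditions are all satisfied: the spare room is part of the primary residence; the baseline figure is 274, less than the 289 limit. But applying paragraphs (h)–(l): (h) operates against (e): a current Standing Registration is held. (i) would limit (h) — the space is let for business use — but (j) sets (i) aside: (j) applies — the property is publicly advertised. (k), which would lift (j), is not triggered — the coverage ratio is 105%, not below 94%. (e) is therefore removed.
No exception displaces § 87.7.

Yes — Amara must file Form RP-2.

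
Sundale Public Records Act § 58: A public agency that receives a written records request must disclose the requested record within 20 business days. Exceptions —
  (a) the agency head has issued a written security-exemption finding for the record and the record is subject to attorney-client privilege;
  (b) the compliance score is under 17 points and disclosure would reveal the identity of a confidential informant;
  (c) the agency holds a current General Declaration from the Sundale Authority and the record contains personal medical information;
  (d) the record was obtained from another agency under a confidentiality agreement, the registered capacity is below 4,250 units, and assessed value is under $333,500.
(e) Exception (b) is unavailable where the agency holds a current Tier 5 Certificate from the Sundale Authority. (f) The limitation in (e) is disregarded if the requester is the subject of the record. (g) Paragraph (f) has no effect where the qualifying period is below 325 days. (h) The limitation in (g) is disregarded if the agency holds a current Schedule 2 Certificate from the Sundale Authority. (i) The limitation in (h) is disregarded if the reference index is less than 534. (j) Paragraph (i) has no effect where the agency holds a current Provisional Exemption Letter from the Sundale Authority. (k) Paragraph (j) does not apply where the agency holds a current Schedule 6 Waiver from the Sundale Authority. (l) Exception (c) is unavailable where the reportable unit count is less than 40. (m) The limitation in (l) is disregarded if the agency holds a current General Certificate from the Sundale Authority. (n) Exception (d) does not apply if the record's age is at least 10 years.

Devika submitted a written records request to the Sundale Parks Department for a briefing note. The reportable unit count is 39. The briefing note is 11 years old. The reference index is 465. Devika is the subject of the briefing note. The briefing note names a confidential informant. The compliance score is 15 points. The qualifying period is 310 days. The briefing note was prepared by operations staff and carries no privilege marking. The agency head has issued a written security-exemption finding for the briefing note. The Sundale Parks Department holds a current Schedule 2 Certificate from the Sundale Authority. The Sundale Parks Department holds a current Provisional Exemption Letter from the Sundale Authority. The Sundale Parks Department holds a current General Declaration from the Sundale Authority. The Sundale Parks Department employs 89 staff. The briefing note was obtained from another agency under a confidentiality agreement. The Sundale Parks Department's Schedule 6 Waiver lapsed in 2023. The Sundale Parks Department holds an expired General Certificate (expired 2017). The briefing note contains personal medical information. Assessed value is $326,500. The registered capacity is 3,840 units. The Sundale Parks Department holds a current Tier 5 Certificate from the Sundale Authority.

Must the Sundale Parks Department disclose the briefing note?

No — exception (b) applies; the Sundale Parks Department is not required to disclose the briefing note.

Exception (a) requires that the record is subject to attorney-client privilege; but the briefing note carries no privilege marking, so (a) is unavailable.
All of (b)'s requirements are met (the compliance score is 15 points, under the 17 points limit; the briefing note names a confidential informant). Applying paragraphs (e)–(k): (e) is triggered (a current Tier 5 Certificate is held), but is displaced by (f): (f) operates against (e): Devika is the subject of the briefing note. (g) would limit (f) — the qualifying period is 310 days, below the 325 days limit — but (h) sets (g) aside: (h) operates against (g): a current Schedule 2 Certificate is held. (i) is triggered (the reference index is 465, less than the 534 limit), but yields to (j): (j) operates against (i): a current Provisional Exemption Letter is held. (k) is not engaged (no current Schedule 6 Waiver is held), so (j) stands. So (b) applies.
Exception (c): a current General Declaration is held; the briefing note contains personal medical information — every condition holds. However, paragraphs (l)–(m) must be considered: (l) is engaged — the reportable unit count is 39, less than the 40 limit. (m), which would lift (l), is not triggered — there is no General Certificate in force. So (c) is unavailable.
Exception (d): the briefing note was obtained under a confidentiality agreement; the registered capacity is 3,840 units, below the 4,250 units limit; assessed value is $326,500, under the $333,500 limit — every condition holds. But: (n) is triggered — the record's age is 11 years, meeting the 10 years threshold. (d) is therefore removed.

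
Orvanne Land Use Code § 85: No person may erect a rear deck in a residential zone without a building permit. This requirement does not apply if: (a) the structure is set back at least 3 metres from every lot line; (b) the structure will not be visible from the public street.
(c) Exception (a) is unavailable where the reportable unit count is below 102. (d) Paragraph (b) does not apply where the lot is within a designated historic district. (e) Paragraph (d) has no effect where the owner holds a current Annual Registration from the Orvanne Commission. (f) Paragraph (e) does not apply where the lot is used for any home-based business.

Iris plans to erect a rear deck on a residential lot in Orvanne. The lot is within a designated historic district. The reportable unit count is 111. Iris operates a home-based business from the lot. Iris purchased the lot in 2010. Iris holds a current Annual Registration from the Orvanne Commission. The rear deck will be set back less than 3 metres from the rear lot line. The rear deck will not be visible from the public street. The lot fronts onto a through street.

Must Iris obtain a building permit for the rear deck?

Exception (a) does not apply: the rear setback is under 3 m.
Exception (b): the structure will not be visible from the street — every condition holds. Turning to paragraphs (d)–(f): (d) is triggered — the lot is in a historic district. (e) is engaged (a current Annual Registration is held), but is overridden by (f): (f) applies — a home-based business operates on the lot. Exception (b) does not apply.
No exception is made out. Iris falls within the general rule.

Yes — Iris must obtain a building permit.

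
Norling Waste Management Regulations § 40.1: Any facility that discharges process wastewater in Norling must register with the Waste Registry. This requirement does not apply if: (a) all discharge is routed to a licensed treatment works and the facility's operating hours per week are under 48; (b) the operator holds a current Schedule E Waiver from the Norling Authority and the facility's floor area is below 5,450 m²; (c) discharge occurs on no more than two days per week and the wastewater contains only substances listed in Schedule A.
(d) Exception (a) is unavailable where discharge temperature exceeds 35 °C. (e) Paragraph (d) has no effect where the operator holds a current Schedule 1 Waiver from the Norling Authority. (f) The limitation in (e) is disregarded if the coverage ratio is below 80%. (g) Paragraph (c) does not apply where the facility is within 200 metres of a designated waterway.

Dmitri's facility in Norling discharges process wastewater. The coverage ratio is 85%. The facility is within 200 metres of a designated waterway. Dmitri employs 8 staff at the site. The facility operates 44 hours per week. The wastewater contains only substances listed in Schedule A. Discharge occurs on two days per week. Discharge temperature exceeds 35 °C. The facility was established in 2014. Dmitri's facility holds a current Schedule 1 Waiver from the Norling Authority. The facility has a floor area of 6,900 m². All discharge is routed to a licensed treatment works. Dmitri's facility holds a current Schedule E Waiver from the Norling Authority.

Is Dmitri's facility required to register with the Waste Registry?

Exception (a): discharge is routed to a licensed treatment works; the facility's operating hours per week are 44, under the 48 limit — every condition holds. Considering the limiting provisions: (d) operates (discharge temperature exceeds 35 °C), but is overridden by (e): (e) applies — a current Schedule 1 Waiver is held. (f) does not operate here (the coverage ratio is 85%, not below 80%), so (e) stands. Exception (a) stands.
Exception (b) fails — the facility's floor area is 6,900 m², not below 5,450 m².
Exception (c): discharge occurs on no more than two days per week; the wastewater is Schedule-A-only — every condition holds. Turning to paragraph (g): (g) is triggered — the facility is within 200 m of a designated waterway. Exception (c) does not apply.

No — exception (a) applies; Dmitri's facility is not required to register with the Waste Registry.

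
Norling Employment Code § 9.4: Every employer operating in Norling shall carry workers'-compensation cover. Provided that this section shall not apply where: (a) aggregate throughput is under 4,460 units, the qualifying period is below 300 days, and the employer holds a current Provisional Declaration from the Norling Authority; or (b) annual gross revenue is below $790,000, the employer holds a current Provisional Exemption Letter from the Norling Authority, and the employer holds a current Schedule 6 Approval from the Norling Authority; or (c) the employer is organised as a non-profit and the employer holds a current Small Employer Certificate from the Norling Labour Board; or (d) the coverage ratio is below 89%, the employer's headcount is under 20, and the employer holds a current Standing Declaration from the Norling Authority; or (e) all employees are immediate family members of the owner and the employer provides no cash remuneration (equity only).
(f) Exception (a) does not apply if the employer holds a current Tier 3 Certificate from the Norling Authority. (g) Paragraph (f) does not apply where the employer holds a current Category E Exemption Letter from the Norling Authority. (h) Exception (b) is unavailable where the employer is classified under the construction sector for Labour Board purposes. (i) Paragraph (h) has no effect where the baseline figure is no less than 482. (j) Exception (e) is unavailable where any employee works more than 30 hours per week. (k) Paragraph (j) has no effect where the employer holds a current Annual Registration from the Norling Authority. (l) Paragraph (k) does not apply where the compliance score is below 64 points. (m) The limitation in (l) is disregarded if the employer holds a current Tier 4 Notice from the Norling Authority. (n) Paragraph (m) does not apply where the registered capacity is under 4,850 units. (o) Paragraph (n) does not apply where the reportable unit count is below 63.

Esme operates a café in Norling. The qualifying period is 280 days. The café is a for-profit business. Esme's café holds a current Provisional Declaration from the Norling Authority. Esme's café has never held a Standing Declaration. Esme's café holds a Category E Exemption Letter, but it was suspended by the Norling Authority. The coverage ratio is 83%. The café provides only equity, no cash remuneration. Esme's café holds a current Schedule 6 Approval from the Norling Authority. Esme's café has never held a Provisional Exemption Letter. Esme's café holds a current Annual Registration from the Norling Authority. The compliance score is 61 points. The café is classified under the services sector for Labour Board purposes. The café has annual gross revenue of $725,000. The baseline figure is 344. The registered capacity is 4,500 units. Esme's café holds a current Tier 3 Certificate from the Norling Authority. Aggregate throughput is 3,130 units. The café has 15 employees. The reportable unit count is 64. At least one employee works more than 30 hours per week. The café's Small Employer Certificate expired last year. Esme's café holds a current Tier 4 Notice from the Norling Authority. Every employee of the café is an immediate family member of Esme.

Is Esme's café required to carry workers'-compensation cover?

Exception (a)'s conditions are all satisfied: aggregate throughput is 3,130 units, under the 4,460 units limit; the qualifying period is 280 days, below the 300 days limit; a current Provisional Declaration is held. However, paragraphs (f)–(g) must be considered: (f) is triggered — a current Tier 3 Certificate is held. (g) does not operate here (the Category E Exemption Letter is not current), so (f) stands. Exception (a) does not apply.
Exception (b) requires that the employer holds a current Provisional Exemption Letter from the Norling Authority; but the Provisional Exemption Letter is not current, so (b) is unavailable.
Exception (c) does not apply: the employer is for-profit.
Exception (d) fails — the Standing Declaration is not current.
Exception (e) is satisfied on its face — every employee is an immediate family member; remuneration is equity-only. Turning to paragraphs (j)–(o): (j) operates against (e): at least one employee exceeds 30 hours/week. (k) would limit (j) — a current Annual Registration is held — but (l) sets (k) aside: (l) operates against (k): the compliance score is 61 points, below the 64 points limit. (m) applies (a current Tier 4 Notice is held), but is displaced by (n): (n) operates against (m): the registered capacity is 4,500 units, under the 4,850 units limit. (o) does not operate here (the reportable unit count is 64, not below 63), so (n) stands. So (e) is unavailable.
None of the exceptions is available; § 9.4 applies in full.

Yes — Esme's café must carry workers'-compensation cover.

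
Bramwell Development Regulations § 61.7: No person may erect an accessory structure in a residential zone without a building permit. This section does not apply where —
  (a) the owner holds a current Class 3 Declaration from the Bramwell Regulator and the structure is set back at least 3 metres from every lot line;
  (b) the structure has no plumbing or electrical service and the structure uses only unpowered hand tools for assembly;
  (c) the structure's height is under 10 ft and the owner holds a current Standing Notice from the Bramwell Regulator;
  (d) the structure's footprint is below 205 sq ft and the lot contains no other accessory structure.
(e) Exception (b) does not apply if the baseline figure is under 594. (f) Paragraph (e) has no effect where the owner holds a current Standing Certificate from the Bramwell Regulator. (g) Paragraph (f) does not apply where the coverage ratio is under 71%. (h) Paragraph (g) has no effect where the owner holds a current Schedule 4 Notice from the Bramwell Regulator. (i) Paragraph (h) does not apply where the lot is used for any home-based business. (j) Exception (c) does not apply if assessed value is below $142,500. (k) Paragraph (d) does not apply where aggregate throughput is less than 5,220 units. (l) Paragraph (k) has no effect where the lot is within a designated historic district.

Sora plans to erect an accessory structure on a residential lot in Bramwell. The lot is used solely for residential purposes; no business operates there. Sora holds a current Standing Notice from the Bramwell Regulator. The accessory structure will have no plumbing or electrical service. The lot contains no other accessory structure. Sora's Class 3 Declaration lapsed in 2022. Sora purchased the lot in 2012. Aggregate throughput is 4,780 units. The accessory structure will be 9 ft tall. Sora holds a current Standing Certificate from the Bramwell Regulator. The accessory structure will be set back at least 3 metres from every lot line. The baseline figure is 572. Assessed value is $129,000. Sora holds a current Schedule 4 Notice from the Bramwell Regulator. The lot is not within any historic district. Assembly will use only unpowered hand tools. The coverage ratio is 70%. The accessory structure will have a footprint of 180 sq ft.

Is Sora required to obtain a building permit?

No — exception (b) applies; Sora does not need a building permit.

Exception (a) requires that the owner holds a current Class 3 Declaration from the Bramwell Regulator; but the Class 3 Declaration is not current, so (a) is unavailable.
Exception (b): there is no plumbing or electrical service; assembly uses only hand tools — every condition holds. As to paragraphs (e)–(i): (e) applies (the baseline figure is 572, under the 594 limit), but is itself disapplied by (f): (f) operates against (e): a current Standing Certificate is held. (g) would limit (f) — the coverage ratio is 70%, under the 71% limit — but (h) sets (g) aside: (h) operates against (g): a current Schedule 4 Notice is held. (i) is not engaged (the lot is solely residential), so (h) stands. Exception (b) stands.
Exception (c): the structure's height is 9 ft, under the 10 ft limit; a current Standing Notice is held — every condition holds. However, paragraph (j) must be considered: (j) operates against (c): assessed value is $129,000, below the $142,500 limit. So (c) is unavailable.
Exception (d)'s conditions are all satisfied: the structure's footprint is 180 sq ft, below the 205 sq ft limit; the lot has no other accessory structure. Turning to paragraphs (k)–(l): (k) operates against (d): aggregate throughput is 4,780 units, less than the 5,220 units limit. (l), which would lift (k), is not engaged — the lot is not in a historic district. (d) is therefore removed.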